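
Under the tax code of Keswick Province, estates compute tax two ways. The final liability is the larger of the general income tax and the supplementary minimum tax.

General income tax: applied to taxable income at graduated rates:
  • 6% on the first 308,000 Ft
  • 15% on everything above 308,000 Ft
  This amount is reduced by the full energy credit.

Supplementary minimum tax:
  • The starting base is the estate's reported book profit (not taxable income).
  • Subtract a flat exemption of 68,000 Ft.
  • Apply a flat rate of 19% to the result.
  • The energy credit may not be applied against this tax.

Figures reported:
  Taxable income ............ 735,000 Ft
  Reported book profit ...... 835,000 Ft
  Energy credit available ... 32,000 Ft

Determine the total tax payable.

145,730 Ft

General income tax:
  308,000 Ft × 6% = 18,480 Ft
  427,000 Ft × 15% = 64,050 Ft
  → 82,530 Ft
  Less energy credit 32,000 Ft → 50,530 Ft

Supplementary minimum tax:
  Base (reported book profit): 835,000 Ft
  Less exemption 68,000 Ft → base 767,000 Ft
  767,000 Ft × 19% = 145,730 Ft

145,730 Ft > 50,530 Ft, so the supplementary minimum tax is the binding amount.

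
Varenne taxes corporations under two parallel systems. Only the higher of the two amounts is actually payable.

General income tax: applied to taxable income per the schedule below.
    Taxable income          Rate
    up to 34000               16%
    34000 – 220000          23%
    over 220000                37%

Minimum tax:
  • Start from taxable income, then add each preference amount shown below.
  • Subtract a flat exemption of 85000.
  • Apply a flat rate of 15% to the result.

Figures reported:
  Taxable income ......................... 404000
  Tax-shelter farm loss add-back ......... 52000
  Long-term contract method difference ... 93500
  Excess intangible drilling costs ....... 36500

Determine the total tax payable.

General income tax:
  34000 × 16% = 5440
  186000 × 23% = 42780
  184000 × 37% = 68080
  → 116300

Minimum tax:
  Adjusted income: 404000 + 52000 + 93500 + 36500 = 586000
  Less exemption 85000 → base 501000
  501000 × 15% = 75150

116300 > 75150, so the general income tax governs.

116300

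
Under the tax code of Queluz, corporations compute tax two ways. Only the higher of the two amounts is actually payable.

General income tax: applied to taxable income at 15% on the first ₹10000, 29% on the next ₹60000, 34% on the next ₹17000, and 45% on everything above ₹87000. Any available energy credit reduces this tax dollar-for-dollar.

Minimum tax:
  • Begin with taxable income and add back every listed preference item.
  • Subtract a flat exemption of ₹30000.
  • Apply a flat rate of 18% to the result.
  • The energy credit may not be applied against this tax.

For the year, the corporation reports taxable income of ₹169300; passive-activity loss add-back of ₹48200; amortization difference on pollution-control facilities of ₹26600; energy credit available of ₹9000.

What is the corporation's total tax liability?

Minimum tax:
  Adjusted income: ₹169300 + ₹48200 + ₹26600 = ₹244100
  Less exemption ₹30000 → base ₹214100
  ₹214100 × 18% = ₹38538

General income tax:
  ₹10000 × 15% = ₹1500
  ₹60000 × 29% = ₹17400
  ₹17000 × 34% = ₹5780
  ₹82300 × 45% = ₹37035
  → ₹61715
  Less energy credit ₹9000 → ₹52715

₹52715 > ₹38538, so the general income tax governs.

₹52715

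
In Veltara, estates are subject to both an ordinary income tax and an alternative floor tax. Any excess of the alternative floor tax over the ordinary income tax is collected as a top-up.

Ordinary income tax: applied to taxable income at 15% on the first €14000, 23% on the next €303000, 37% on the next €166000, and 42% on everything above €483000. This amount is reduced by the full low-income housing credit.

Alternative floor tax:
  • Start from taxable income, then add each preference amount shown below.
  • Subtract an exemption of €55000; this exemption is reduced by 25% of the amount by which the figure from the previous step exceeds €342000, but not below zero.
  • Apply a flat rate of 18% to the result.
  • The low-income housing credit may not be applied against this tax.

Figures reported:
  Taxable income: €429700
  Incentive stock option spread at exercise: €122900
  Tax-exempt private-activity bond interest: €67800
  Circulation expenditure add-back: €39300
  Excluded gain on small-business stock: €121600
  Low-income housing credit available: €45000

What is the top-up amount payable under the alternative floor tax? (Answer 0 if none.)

Ordinary income tax:
  €14000 × 15% = €2100
  €303000 × 23% = €69690
  €112700 × 37% = €41699
  → €113489
  Less low-income housing credit €45000 → €68489

Alternative floor tax:
  Adjusted income: €429700 + €122900 + €67800 + €39300 + €121600 = €781300
  Exemption: 25% × (€781300 − €342000) = €109825 ≥ €55000, so the exemption is fully phased out
  Base: €781300 − €0 = €781300
  €781300 × 18% = €140634

Excess of alternative floor tax over ordinary income tax: €140634 − €68489 = €72145.

€72145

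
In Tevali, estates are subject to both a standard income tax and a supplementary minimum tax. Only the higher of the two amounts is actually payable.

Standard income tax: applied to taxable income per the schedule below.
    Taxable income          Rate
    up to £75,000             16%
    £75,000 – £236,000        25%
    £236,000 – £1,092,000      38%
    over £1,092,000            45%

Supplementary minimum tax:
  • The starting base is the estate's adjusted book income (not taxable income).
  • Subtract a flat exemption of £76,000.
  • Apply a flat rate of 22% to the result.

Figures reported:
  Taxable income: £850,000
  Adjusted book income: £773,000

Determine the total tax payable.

Standard income tax:
  £75,000 × 16% = £12,000
  £161,000 × 25% = £40,250
  £614,000 × 38% = £233,320
  → £285,570

Supplementary minimum tax:
  Base (adjusted book income): £773,000
  Less exemption £76,000 → base £697,000
  £697,000 × 22% = £153,340

£285,570 > £153,340, so the standard income tax governs.

£285,570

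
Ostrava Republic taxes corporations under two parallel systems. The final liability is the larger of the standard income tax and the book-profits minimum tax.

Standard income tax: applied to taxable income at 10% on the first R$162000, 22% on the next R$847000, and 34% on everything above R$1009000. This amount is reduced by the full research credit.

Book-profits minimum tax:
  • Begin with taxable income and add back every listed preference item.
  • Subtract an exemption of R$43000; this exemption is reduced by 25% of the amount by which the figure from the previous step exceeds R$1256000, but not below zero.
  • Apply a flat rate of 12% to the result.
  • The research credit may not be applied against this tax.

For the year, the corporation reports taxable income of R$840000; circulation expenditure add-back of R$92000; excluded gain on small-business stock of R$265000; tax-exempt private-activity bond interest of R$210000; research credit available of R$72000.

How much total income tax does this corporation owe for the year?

R$168210

Book-profits minimum tax:
  Adjusted income: R$840000 + R$92000 + R$265000 + R$210000 = R$1407000
  Exemption: R$43000 − 25% × (R$1407000 − R$1256000) = R$43000 − R$37750 = R$5250
  Base: R$1407000 − R$5250 = R$1401750
  R$1401750 × 12% = R$168210

Standard income tax:
  R$162000 × 10% = R$16200
  R$678000 × 22% = R$149160
  → R$165360
  Less research credit R$72000 → R$93360

R$168210 > R$93360, so the book-profits minimum tax is the binding amount.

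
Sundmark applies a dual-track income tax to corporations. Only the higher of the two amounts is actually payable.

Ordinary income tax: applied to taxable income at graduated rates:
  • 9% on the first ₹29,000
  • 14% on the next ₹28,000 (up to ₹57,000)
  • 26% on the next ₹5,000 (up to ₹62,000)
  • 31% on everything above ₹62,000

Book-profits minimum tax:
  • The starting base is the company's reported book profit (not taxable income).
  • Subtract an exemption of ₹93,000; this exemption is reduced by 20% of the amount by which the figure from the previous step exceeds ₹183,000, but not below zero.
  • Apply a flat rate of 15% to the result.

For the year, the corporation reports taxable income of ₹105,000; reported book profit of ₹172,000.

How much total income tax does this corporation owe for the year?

₹21,160

Book-profits minimum tax:
  Base (reported book profit): ₹172,000
  Exemption: ₹172,000 ≤ ₹183,000, so full ₹93,000 applies
  Base: ₹172,000 − ₹93,000 = ₹79,000
  ₹79,000 × 15% = ₹11,850

Ordinary income tax:
  ₹29,000 × 9% = ₹2,610
  ₹28,000 × 14% = ₹3,920
  ₹5,000 × 26% = ₹1,300
  ₹43,000 × 31% = ₹13,330
  → ₹21,160

₹21,160 > ₹11,850, so the ordinary income tax governs.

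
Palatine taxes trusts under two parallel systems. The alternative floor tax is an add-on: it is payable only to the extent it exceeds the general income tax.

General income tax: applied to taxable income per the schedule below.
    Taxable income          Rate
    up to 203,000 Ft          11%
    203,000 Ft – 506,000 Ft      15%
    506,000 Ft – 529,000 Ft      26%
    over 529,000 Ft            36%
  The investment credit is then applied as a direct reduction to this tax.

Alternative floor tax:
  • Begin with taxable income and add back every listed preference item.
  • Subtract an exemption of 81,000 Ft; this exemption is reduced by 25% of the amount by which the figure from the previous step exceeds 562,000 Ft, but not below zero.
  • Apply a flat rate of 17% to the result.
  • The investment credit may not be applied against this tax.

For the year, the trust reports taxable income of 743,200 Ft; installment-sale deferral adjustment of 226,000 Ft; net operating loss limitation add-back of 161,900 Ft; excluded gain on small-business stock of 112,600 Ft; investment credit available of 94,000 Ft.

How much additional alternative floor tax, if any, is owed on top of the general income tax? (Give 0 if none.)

154,557 Ft

Alternative floor tax:
  Adjusted income: 743,200 Ft + 226,000 Ft + 161,900 Ft + 112,600 Ft = 1,243,700 Ft
  Exemption: 25% × (1,243,700 Ft − 562,000 Ft) = 170,425 Ft ≥ 81,000 Ft, so the exemption is fully phased out
  Base: 1,243,700 Ft − 0 Ft = 1,243,700 Ft
  1,243,700 Ft × 17% = 211,429 Ft

General income tax:
  203,000 Ft × 11% = 22,330 Ft
  303,000 Ft × 15% = 45,450 Ft
  23,000 Ft × 26% = 5,980 Ft
  214,200 Ft × 36% = 77,112 Ft
  → 150,872 Ft
  Less investment credit 94,000 Ft → 56,872 Ft

Excess of alternative floor tax over general income tax: 211,429 Ft − 56,872 Ft = 154,557 Ft.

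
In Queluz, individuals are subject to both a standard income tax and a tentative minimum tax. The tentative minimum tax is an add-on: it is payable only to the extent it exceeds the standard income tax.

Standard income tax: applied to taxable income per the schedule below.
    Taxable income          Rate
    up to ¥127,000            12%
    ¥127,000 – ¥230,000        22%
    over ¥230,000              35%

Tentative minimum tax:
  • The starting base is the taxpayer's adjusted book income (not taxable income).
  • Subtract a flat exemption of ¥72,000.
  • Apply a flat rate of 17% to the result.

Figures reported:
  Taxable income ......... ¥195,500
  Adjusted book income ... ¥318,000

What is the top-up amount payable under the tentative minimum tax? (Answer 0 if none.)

Standard income tax:
  ¥127,000 × 12% = ¥15,240
  ¥68,500 × 22% = ¥15,070
  → ¥30,310

Tentative minimum tax:
  Base (adjusted book income): ¥318,000
  Less exemption ¥72,000 → base ¥246,000
  ¥246,000 × 17% = ¥41,820

Excess of tentative minimum tax over standard income tax: ¥41,820 − ¥30,310 = ¥11,510.

¥11,510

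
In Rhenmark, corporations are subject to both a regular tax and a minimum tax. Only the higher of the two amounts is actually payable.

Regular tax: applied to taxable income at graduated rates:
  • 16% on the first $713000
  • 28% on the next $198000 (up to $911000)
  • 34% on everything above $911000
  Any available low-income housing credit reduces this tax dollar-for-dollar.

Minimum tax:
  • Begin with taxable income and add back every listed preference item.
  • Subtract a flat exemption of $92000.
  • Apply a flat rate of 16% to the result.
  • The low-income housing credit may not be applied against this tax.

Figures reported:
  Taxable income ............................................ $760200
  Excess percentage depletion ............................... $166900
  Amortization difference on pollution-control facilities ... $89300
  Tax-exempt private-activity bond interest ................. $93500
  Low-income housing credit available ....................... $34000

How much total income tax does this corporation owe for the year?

$162864

Regular tax:
  $713000 × 16% = $114080
  $47200 × 28% = $13216
  → $127296
  Less low-income housing credit $34000 → $93296

Minimum tax:
  Adjusted income: $760200 + $166900 + $89300 + $93500 = $1109900
  Less exemption $92000 → base $1017900
  $1017900 × 16% = $162864

$162864 > $93296, so the minimum tax is the binding amount.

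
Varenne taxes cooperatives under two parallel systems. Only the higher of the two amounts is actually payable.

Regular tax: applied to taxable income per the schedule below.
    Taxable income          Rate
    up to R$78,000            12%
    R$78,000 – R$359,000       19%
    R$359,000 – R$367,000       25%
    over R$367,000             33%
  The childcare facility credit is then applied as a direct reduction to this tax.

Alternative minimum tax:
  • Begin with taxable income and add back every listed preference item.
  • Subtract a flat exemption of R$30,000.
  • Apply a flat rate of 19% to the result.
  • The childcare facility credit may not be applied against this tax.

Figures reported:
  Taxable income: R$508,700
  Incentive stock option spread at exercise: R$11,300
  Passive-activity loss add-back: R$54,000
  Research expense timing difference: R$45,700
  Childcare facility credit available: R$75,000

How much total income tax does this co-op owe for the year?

R$112,043

Alternative minimum tax:
  Adjusted income: R$508,700 + R$11,300 + R$54,000 + R$45,700 = R$619,700
  Less exemption R$30,000 → base R$589,700
  R$589,700 × 19% = R$112,043

Regular tax:
  R$78,000 × 12% = R$9,360
  R$281,000 × 19% = R$53,390
  R$8,000 × 25% = R$2,000
  R$141,700 × 33% = R$46,761
  → R$111,511
  Less childcare facility credit R$75,000 → R$36,511

R$112,043 > R$36,511, so the alternative minimum tax is the binding amount.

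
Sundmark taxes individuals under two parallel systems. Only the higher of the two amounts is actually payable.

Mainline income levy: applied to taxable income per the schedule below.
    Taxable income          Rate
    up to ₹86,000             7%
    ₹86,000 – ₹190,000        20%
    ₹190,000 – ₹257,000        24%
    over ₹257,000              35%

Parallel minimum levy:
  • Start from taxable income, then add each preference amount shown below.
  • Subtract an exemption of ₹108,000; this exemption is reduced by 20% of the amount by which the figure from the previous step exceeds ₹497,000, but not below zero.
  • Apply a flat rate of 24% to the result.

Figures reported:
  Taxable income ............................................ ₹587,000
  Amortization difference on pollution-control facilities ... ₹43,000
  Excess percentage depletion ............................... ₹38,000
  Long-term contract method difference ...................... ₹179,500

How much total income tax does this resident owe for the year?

Mainline income levy:
  ₹86,000 × 7% = ₹6,020
  ₹104,000 × 20% = ₹20,800
  ₹67,000 × 24% = ₹16,080
  ₹330,000 × 35% = ₹115,500
  → ₹158,400

Parallel minimum levy:
  Adjusted income: ₹587,000 + ₹43,000 + ₹38,000 + ₹179,500 = ₹847,500
  Exemption: ₹108,000 − 20% × (₹847,500 − ₹497,000) = ₹108,000 − ₹70,100 = ₹37,900
  Base: ₹847,500 − ₹37,900 = ₹809,600
  ₹809,600 × 24% = ₹194,304

₹194,304 > ₹158,400, so the parallel minimum levy is the binding amount.

₹194,304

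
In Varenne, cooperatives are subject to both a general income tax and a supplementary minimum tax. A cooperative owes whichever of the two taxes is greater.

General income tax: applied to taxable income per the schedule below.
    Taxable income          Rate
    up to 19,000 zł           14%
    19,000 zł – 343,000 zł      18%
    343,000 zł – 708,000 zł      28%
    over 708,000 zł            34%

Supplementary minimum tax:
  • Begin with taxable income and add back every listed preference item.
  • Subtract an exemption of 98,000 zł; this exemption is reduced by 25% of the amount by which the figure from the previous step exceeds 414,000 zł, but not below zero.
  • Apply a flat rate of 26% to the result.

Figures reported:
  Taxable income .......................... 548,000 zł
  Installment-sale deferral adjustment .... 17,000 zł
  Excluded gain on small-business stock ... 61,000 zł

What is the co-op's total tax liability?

General income tax:
  19,000 zł × 14% = 2,660 zł
  324,000 zł × 18% = 58,320 zł
  205,000 zł × 28% = 57,400 zł
  → 118,380 zł

Supplementary minimum tax:
  Adjusted income: 548,000 zł + 17,000 zł + 61,000 zł = 626,000 zł
  Exemption: 98,000 zł − 25% × (626,000 zł − 414,000 zł) = 98,000 zł − 53,000 zł = 45,000 zł
  Base: 626,000 zł − 45,000 zł = 581,000 zł
  581,000 zł × 26% = 151,060 zł

151,060 zł > 118,380 zł, so the supplementary minimum tax is the binding amount.

151,060 zł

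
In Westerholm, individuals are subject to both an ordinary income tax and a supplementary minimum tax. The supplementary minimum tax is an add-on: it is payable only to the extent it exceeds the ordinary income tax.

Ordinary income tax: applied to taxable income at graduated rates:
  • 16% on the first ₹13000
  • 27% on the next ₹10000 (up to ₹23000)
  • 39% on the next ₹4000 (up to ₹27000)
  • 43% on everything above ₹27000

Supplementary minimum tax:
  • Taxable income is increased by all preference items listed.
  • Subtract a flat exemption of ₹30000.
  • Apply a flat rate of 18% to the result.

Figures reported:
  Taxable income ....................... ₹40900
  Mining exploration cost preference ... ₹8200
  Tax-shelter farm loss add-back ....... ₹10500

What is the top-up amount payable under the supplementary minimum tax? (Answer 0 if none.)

₹0

Ordinary income tax:
  ₹13000 × 16% = ₹2080
  ₹10000 × 27% = ₹2700
  ₹4000 × 39% = ₹1560
  ₹13900 × 43% = ₹5977
  → ₹12317

Supplementary minimum tax:
  Adjusted income: ₹40900 + ₹8200 + ₹10500 = ₹59600
  Less exemption ₹30000 → base ₹29600
  ₹29600 × 18% = ₹5328

₹5328 ≤ ₹12317, so no add-on is due.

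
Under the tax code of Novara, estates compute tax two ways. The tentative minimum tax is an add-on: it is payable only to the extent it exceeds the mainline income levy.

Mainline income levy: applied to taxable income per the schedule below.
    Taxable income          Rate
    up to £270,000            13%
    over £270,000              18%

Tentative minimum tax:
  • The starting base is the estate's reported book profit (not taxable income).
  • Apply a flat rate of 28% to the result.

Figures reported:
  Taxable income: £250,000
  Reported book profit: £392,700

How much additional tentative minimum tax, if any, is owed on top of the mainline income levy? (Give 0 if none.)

£77,456

Tentative minimum tax:
  Base (reported book profit): £392,700
  £392,700 × 28% = £109,956

Mainline income levy:
  £250,000 × 13% = £32,500

Excess of tentative minimum tax over mainline income levy: £109,956 − £32,500 = £77,456.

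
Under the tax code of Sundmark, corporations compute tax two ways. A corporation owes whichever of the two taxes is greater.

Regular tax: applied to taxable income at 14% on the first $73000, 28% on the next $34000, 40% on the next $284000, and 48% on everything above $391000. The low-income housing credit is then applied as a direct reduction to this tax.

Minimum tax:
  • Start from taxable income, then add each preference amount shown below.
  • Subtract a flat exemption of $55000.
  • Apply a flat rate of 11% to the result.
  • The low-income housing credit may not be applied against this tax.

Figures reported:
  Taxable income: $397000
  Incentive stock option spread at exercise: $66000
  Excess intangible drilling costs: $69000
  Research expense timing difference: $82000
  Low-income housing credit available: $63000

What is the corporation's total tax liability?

Regular tax:
  $73000 × 14% = $10220
  $34000 × 28% = $9520
  $284000 × 40% = $113600
  $6000 × 48% = $2880
  → $136220
  Less low-income housing credit $63000 → $73220

Minimum tax:
  Adjusted income: $397000 + $66000 + $69000 + $82000 = $614000
  Less exemption $55000 → base $559000
  $559000 × 11% = $61490

$73220 > $61490, so the regular tax governs.

$73220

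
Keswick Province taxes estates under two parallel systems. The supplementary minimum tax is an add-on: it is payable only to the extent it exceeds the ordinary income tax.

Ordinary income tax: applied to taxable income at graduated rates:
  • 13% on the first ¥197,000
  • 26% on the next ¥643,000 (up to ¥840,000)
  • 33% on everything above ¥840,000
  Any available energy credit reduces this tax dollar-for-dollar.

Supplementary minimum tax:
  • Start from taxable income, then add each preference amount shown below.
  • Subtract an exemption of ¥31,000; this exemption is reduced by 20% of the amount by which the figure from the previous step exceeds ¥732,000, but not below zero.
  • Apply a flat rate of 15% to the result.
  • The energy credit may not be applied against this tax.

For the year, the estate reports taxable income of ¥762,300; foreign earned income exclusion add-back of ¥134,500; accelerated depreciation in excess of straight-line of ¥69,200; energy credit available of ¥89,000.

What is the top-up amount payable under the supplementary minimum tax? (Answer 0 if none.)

¥61,312

Supplementary minimum tax:
  Adjusted income: ¥762,300 + ¥134,500 + ¥69,200 = ¥966,000
  Exemption: 20% × (¥966,000 − ¥732,000) = ¥46,800 ≥ ¥31,000, so the exemption is fully phased out
  Base: ¥966,000 − ¥0 = ¥966,000
  ¥966,000 × 15% = ¥144,900

Ordinary income tax:
  ¥197,000 × 13% = ¥25,610
  ¥565,300 × 26% = ¥146,978
  → ¥172,588
  Less energy credit ¥89,000 → ¥83,588

Excess of supplementary minimum tax over ordinary income tax: ¥144,900 − ¥83,588 = ¥61,312.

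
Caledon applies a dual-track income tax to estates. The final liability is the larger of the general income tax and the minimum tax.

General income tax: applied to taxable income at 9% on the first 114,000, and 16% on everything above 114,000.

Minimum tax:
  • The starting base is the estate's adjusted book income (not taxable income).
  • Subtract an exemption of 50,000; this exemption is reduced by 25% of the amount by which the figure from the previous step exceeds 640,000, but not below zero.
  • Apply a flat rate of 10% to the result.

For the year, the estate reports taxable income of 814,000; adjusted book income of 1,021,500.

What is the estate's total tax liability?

Minimum tax:
  Base (adjusted book income): 1,021,500
  Exemption: 25% × (1,021,500 − 640,000) = 95,375 ≥ 50,000, so the exemption is fully phased out
  Base: 1,021,500 − 0 = 1,021,500
  1,021,500 × 10% = 102,150

General income tax:
  114,000 × 9% = 10,260
  700,000 × 16% = 112,000
  → 122,260

122,260 > 102,150, so the general income tax governs.

122,260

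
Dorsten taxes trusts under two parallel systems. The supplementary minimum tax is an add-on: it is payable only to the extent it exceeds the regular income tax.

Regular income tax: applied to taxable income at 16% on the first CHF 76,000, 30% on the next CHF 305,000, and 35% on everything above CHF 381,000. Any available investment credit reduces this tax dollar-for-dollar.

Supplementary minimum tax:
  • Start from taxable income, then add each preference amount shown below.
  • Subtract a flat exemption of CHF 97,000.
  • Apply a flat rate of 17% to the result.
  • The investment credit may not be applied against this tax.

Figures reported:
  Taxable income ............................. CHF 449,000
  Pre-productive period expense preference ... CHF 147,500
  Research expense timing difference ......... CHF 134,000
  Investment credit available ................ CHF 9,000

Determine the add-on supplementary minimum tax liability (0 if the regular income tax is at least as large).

CHF 0

Supplementary minimum tax:
  Adjusted income: CHF 449,000 + CHF 147,500 + CHF 134,000 = CHF 730,500
  Less exemption CHF 97,000 → base CHF 633,500
  CHF 633,500 × 17% = CHF 107,695

Regular income tax:
  CHF 76,000 × 16% = CHF 12,160
  CHF 305,000 × 30% = CHF 91,500
  CHF 68,000 × 35% = CHF 23,800
  → CHF 127,460
  Less investment credit CHF 9,000 → CHF 118,460

CHF 107,695 ≤ CHF 118,460, so no add-on is due.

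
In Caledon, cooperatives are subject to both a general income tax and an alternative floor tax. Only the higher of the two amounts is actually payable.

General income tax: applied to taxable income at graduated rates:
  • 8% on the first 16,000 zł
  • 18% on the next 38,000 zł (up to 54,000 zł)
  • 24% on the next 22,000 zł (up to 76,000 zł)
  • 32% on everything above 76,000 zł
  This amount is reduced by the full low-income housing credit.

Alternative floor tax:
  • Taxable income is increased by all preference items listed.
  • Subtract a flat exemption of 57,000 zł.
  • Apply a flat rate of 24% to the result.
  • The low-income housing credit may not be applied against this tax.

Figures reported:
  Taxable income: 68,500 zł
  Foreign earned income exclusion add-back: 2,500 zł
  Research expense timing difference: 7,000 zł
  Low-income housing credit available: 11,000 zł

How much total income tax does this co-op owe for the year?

5,040 zł

General income tax:
  16,000 zł × 8% = 1,280 zł
  38,000 zł × 18% = 6,840 zł
  14,500 zł × 24% = 3,480 zł
  → 11,600 zł
  Less low-income housing credit 11,000 zł → 600 zł

Alternative floor tax:
  Adjusted income: 68,500 zł + 2,500 zł + 7,000 zł = 78,000 zł
  Less exemption 57,000 zł → base 21,000 zł
  21,000 zł × 24% = 5,040 zł

5,040 zł > 600 zł, so the alternative floor tax is the binding amount.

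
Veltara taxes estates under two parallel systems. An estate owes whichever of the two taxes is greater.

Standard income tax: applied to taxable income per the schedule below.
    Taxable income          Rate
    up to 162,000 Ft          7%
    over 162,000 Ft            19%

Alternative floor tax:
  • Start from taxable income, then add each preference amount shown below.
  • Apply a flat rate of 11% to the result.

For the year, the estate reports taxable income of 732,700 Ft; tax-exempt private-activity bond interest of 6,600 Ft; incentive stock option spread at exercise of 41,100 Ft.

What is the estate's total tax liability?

119,773 Ft

Standard income tax:
  162,000 Ft × 7% = 11,340 Ft
  570,700 Ft × 19% = 108,433 Ft
  → 119,773 Ft

Alternative floor tax:
  Adjusted income: 732,700 Ft + 6,600 Ft + 41,100 Ft = 780,400 Ft
  780,400 Ft × 11% = 85,844 Ft

119,773 Ft > 85,844 Ft, so the standard income tax governs.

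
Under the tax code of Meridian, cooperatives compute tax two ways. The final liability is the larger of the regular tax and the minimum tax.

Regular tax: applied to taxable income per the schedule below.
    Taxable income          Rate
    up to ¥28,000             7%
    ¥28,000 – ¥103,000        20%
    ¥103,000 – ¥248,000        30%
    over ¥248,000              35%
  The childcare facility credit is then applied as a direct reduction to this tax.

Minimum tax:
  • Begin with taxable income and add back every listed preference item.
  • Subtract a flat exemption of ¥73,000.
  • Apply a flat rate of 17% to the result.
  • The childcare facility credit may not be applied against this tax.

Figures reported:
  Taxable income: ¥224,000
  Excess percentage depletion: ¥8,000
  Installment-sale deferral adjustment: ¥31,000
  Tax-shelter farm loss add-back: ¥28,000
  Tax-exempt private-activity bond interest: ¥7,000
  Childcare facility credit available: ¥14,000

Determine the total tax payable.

¥39,260

Minimum tax:
  Adjusted income: ¥224,000 + ¥8,000 + ¥31,000 + ¥28,000 + ¥7,000 = ¥298,000
  Less exemption ¥73,000 → base ¥225,000
  ¥225,000 × 17% = ¥38,250

Regular tax:
  ¥28,000 × 7% = ¥1,960
  ¥75,000 × 20% = ¥15,000
  ¥121,000 × 30% = ¥36,300
  → ¥53,260
  Less childcare facility credit ¥14,000 → ¥39,260

¥39,260 > ¥38,250, so the regular tax governs.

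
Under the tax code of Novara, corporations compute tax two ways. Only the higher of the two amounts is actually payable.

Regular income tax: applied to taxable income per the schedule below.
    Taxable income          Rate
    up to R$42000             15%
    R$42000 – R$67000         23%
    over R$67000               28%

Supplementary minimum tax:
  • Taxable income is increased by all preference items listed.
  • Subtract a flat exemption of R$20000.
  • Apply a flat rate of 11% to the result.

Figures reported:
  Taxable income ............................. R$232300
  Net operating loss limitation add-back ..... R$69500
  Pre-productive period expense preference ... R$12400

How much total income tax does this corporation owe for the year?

Regular income tax:
  R$42000 × 15% = R$6300
  R$25000 × 23% = R$5750
  R$165300 × 28% = R$46284
  → R$58334

Supplementary minimum tax:
  Adjusted income: R$232300 + R$69500 + R$12400 = R$314200
  Less exemption R$20000 → base R$294200
  R$294200 × 11% = R$32362

R$58334 > R$32362, so the regular income tax governs.

R$58334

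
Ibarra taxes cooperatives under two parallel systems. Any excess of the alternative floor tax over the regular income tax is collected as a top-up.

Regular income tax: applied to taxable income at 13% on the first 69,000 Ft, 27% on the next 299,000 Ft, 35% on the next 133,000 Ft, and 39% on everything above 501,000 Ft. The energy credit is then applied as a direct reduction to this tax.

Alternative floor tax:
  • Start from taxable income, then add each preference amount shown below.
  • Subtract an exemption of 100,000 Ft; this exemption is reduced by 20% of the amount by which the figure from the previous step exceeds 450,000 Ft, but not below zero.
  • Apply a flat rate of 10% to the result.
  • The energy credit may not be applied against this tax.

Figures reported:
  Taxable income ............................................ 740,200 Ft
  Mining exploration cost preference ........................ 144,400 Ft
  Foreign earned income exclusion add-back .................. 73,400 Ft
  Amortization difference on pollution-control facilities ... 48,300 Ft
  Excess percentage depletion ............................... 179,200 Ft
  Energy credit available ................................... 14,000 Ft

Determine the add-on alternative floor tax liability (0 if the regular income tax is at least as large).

0 Ft

Alternative floor tax:
  Adjusted income: 740,200 Ft + 144,400 Ft + 73,400 Ft + 48,300 Ft + 179,200 Ft = 1,185,500 Ft
  Exemption: 20% × (1,185,500 Ft − 450,000 Ft) = 147,100 Ft ≥ 100,000 Ft, so the exemption is fully phased out
  Base: 1,185,500 Ft − 0 Ft = 1,185,500 Ft
  1,185,500 Ft × 10% = 118,550 Ft

Regular income tax:
  69,000 Ft × 13% = 8,970 Ft
  299,000 Ft × 27% = 80,730 Ft
  133,000 Ft × 35% = 46,550 Ft
  239,200 Ft × 39% = 93,288 Ft
  → 229,538 Ft
  Less energy credit 14,000 Ft → 215,538 Ft

118,550 Ft ≤ 215,538 Ft, so no add-on is due.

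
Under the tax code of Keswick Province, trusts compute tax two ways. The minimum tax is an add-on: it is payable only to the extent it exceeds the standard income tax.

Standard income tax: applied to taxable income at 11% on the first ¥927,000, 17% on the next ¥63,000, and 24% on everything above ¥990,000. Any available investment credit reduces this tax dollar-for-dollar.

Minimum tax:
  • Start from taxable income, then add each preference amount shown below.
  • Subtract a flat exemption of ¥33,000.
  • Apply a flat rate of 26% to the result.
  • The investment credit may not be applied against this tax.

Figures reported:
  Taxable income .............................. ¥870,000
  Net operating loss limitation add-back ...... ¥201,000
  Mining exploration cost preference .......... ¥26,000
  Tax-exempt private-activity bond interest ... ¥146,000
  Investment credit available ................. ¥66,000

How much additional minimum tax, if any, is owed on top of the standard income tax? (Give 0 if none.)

¥284,900

Standard income tax:
  ¥870,000 × 11% = ¥95,700
  Less investment credit ¥66,000 → ¥29,700

Minimum tax:
  Adjusted income: ¥870,000 + ¥201,000 + ¥26,000 + ¥146,000 = ¥1,243,000
  Less exemption ¥33,000 → base ¥1,210,000
  ¥1,210,000 × 26% = ¥314,600

Excess of minimum tax over standard income tax: ¥314,600 − ¥29,700 = ¥284,900.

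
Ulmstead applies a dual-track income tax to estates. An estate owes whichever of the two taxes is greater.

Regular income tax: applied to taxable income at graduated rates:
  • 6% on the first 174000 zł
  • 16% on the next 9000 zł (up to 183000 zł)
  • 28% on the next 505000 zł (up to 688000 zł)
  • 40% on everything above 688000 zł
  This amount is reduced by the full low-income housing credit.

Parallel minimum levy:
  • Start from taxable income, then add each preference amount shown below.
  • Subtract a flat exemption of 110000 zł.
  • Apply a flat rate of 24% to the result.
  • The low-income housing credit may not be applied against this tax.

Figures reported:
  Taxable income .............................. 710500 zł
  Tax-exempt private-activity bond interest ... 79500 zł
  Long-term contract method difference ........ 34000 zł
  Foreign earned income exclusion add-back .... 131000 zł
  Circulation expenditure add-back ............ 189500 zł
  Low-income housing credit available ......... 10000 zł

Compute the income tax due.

248280 zł

Parallel minimum levy:
  Adjusted income: 710500 zł + 79500 zł + 34000 zł + 131000 zł + 189500 zł = 1144500 zł
  Less exemption 110000 zł → base 1034500 zł
  1034500 zł × 24% = 248280 zł

Regular income tax:
  174000 zł × 6% = 10440 zł
  9000 zł × 16% = 1440 zł
  505000 zł × 28% = 141400 zł
  22500 zł × 40% = 9000 zł
  → 162280 zł
  Less low-income housing credit 10000 zł → 152280 zł

248280 zł > 152280 zł, so the parallel minimum levy is the binding amount.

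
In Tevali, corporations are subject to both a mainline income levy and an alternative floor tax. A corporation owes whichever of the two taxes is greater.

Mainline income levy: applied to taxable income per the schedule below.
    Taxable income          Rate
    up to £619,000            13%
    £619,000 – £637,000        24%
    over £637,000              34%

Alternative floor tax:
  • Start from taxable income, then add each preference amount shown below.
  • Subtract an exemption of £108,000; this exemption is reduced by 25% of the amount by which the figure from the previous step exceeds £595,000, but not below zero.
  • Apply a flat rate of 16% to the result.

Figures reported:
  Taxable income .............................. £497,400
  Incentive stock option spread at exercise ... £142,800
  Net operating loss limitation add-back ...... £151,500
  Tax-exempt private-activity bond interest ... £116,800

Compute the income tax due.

Alternative floor tax:
  Adjusted income: £497,400 + £142,800 + £151,500 + £116,800 = £908,500
  Exemption: £108,000 − 25% × (£908,500 − £595,000) = £108,000 − £78,375 = £29,625
  Base: £908,500 − £29,625 = £878,875
  £878,875 × 16% = £140,620

Mainline income levy:
  £497,400 × 13% = £64,662

£140,620 > £64,662, so the alternative floor tax is the binding amount.

£140,620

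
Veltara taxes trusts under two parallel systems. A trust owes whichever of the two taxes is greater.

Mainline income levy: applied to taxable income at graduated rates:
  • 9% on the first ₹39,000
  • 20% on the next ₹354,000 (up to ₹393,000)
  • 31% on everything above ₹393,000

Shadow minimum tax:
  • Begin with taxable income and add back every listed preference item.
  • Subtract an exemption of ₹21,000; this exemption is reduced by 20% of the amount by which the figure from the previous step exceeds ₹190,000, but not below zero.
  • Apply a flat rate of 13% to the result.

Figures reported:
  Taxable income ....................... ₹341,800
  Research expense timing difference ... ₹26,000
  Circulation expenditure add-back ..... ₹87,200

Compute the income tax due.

Shadow minimum tax:
  Adjusted income: ₹341,800 + ₹26,000 + ₹87,200 = ₹455,000
  Exemption: 20% × (₹455,000 − ₹190,000) = ₹53,000 ≥ ₹21,000, so the exemption is fully phased out
  Base: ₹455,000 − ₹0 = ₹455,000
  ₹455,000 × 13% = ₹59,150

Mainline income levy:
  ₹39,000 × 9% = ₹3,510
  ₹302,800 × 20% = ₹60,560
  → ₹64,070

₹64,070 > ₹59,150, so the mainline income levy governs.

₹64,070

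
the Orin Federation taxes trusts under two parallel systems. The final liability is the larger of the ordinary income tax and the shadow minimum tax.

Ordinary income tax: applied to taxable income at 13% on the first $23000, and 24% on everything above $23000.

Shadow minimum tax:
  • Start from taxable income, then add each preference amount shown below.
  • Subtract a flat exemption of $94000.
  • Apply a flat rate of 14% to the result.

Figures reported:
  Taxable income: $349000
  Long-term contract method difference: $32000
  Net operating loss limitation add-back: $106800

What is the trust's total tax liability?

$81230

Shadow minimum tax:
  Adjusted income: $349000 + $32000 + $106800 = $487800
  Less exemption $94000 → base $393800
  $393800 × 14% = $55132

Ordinary income tax:
  $23000 × 13% = $2990
  $326000 × 24% = $78240
  → $81230

$81230 > $55132, so the ordinary income tax governs.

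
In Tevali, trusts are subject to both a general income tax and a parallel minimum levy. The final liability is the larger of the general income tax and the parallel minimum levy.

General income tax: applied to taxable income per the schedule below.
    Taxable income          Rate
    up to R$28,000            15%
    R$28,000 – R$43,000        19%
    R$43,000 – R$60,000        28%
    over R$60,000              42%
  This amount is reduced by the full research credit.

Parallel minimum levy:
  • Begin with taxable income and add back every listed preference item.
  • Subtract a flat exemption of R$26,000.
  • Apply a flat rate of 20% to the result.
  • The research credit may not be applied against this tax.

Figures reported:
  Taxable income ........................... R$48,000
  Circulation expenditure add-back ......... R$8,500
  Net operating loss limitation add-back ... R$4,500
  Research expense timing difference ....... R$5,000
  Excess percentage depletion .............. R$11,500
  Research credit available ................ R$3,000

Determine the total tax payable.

R$10,300

Parallel minimum levy:
  Adjusted income: R$48,000 + R$8,500 + R$4,500 + R$5,000 + R$11,500 = R$77,500
  Less exemption R$26,000 → base R$51,500
  R$51,500 × 20% = R$10,300

General income tax:
  R$28,000 × 15% = R$4,200
  R$15,000 × 19% = R$2,850
  R$5,000 × 28% = R$1,400
  → R$8,450
  Less research credit R$3,000 → R$5,450

R$10,300 > R$5,450, so the parallel minimum levy is the binding amount.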